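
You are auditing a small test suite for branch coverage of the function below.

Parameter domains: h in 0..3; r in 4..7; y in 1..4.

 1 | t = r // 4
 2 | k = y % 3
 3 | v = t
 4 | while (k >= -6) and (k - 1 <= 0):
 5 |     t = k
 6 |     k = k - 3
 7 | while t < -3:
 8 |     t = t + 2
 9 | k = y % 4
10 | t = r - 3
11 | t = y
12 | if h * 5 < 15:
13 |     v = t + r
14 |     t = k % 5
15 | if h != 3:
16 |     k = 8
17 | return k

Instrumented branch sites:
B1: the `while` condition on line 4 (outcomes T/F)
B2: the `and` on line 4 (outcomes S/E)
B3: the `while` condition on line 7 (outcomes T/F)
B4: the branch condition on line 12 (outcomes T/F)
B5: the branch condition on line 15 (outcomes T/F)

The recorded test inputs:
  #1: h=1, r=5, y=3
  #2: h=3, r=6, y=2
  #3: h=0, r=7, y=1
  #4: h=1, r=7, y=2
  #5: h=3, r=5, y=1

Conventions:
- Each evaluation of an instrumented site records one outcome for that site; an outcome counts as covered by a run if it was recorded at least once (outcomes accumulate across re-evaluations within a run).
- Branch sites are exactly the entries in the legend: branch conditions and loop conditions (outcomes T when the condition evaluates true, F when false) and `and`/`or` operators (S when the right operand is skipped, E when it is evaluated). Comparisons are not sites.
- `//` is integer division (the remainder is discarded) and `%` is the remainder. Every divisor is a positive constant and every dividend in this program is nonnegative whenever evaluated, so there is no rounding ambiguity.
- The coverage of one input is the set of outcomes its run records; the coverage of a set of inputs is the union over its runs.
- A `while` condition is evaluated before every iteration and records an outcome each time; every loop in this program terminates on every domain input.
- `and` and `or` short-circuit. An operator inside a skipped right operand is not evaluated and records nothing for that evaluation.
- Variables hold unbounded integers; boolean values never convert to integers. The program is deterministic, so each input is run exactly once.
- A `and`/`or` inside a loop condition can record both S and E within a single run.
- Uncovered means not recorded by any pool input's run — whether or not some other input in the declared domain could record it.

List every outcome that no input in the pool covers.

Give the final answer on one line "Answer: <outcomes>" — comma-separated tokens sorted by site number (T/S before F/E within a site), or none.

test 1 (h=1, r=5, y=3) fires B2->E, B1->T, B2->E, B1->T, B2->E, B1->T, B2->S, B1->F, B3->T, B3->T, B3->F, B4->T, B5->T; hits B1=T, B1=F, B2=S, B2=E, B3=T, B3=F, B4=T, B5=T
test 2 (h=3, r=6, y=2) fires B2->E, B1->F, B3->F, B4->F, B5->F; hits B1=F, B2=E, B3=F, B4=F, B5=F
test 3 (h=0, r=7, y=1) fires B2->E, B1->T, B2->E, B1->T, B2->E, B1->T, B2->S, B1->F, B3->T, B3->F, B4->T, B5->T; hits B1=T, B1=F, B2=S, B2=E, B3=T, B3=F, B4=T, B5=T
test 4 (h=1, r=7, y=2) fires B2->E, B1->F, B3->F, B4->T, B5->T; hits B1=F, B2=E, B3=F, B4=T, B5=T
test 5 (h=3, r=5, y=1) fires B2->E, B1->T, B2->E, B1->T, B2->E, B1->T, B2->S, B1->F, B3->T, B3->F, B4->F, B5->F; hits B1=T, B1=F, B2=S, B2=E, B3=T, B3=F, B4=F, B5=F
union over the pool: B1=T, B1=F, B2=S, B2=E, B3=T, B3=F, B4=T, B4=F, B5=T, B5=F
uncovered (0 of 10): none

Answer: none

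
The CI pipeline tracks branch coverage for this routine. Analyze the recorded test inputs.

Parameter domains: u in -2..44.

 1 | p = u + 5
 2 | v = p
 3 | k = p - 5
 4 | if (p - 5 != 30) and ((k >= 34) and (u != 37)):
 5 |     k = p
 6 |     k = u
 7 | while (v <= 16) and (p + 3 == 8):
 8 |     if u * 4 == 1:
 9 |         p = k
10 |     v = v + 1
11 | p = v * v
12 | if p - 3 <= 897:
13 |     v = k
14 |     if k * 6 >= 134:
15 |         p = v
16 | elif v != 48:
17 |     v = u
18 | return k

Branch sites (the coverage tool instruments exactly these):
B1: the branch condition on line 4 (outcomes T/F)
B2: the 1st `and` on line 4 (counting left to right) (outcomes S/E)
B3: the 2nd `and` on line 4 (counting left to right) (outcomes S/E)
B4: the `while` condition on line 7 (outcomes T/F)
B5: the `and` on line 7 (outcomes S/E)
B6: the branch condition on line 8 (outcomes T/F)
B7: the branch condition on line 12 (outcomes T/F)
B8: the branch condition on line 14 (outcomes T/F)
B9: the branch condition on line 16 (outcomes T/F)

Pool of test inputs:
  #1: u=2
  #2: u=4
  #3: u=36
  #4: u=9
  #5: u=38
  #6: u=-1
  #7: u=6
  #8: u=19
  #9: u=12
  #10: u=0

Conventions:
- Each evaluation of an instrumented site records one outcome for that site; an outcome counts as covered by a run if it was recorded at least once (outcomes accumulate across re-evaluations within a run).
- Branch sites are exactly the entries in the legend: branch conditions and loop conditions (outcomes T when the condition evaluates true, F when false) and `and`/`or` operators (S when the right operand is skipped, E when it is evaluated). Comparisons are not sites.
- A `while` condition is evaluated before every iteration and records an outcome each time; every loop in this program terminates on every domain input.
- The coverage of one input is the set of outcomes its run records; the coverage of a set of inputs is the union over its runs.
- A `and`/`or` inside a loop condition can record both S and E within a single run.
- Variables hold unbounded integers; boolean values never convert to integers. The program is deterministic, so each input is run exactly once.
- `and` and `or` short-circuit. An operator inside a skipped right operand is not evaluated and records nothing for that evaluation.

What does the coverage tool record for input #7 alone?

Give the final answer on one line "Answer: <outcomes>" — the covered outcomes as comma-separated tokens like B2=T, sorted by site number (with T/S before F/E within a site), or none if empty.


Event log for input #7 (u=6):
  B2->E, B3->S, B1->F, B5->E, B4->F, B7->T, B8->F
collecting distinct outcomes: B1=F, B2=E, B3=S, B4=F, B5=E, B7=T, B8=F
Answer: B1=F, B2=E, B3=S, B4=F, B5=E, B7=T, B8=F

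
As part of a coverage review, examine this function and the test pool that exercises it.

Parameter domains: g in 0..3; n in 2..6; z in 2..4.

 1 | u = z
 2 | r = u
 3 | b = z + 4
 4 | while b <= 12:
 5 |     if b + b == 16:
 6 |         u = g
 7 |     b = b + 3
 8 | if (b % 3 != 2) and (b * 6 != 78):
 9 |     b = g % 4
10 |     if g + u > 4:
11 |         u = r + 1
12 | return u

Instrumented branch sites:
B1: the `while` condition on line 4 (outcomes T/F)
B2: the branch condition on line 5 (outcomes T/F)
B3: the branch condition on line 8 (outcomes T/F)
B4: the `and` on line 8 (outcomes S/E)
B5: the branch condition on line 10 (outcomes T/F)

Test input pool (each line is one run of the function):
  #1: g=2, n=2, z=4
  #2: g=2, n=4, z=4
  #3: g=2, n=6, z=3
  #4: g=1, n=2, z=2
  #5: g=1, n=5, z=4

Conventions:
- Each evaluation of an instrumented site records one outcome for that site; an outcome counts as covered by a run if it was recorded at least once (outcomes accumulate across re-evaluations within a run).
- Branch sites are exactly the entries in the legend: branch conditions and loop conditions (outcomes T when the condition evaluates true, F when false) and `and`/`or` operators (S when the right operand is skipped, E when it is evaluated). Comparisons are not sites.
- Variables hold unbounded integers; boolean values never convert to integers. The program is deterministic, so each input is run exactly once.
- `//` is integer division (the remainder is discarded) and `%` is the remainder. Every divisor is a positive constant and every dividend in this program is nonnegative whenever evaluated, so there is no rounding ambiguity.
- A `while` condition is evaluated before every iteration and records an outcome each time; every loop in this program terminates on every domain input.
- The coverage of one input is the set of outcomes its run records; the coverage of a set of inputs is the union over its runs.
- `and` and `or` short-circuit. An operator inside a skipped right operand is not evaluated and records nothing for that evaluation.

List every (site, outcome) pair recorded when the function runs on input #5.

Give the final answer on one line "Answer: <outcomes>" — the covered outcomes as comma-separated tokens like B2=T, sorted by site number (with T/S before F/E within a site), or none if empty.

Running input #5 (g=1, n=5, z=4), event by event:
  B1->T, B2->T, B1->T, B2->F, B1->F, B4->S, B3->F
as a set, this run covers: B1=T, B1=F, B2=T, B2=F, B3=F, B4=S

Answer: B1=T, B1=F, B2=T, B2=F, B3=F, B4=S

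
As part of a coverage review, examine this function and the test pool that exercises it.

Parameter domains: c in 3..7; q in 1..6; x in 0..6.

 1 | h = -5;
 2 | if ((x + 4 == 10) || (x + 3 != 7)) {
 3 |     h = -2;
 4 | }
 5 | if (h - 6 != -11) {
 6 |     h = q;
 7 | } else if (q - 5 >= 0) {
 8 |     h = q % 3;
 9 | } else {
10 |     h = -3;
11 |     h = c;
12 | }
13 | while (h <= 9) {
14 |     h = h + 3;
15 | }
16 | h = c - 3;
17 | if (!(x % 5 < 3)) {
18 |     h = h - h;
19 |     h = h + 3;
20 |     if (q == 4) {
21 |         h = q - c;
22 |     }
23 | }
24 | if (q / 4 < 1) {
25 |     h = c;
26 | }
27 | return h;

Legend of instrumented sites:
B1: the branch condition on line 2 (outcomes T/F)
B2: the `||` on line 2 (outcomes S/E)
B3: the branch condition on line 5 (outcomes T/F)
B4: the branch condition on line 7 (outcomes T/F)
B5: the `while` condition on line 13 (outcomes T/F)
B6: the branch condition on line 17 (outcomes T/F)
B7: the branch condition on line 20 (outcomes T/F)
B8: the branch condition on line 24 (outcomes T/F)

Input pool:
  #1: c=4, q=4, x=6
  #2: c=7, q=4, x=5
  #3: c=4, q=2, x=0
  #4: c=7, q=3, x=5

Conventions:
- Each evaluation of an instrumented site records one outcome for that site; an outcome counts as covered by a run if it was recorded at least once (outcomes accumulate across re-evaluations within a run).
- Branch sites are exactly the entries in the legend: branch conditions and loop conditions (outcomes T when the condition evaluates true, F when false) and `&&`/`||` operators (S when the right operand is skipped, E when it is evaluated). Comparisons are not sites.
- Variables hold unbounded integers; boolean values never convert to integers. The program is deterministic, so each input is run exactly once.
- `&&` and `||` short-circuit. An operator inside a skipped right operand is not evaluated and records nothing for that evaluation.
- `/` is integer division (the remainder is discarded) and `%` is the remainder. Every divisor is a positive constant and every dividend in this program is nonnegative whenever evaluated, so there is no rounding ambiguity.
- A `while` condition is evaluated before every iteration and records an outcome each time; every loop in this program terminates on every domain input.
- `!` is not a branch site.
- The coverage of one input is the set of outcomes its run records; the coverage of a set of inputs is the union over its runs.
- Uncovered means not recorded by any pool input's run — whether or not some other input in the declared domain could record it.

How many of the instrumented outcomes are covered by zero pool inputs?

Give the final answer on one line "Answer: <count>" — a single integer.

input #1, c=4, q=4, x=6: outcomes B1=T, B2=S, B3=T, B5=T, B5=F, B6=F, B8=F
input #2, c=7, q=4, x=5: outcomes B1=T, B2=E, B3=T, B5=T, B5=F, B6=F, B8=F
input #3, c=4, q=2, x=0: outcomes B1=T, B2=E, B3=T, B5=T, B5=F, B6=F, B8=T
input #4, c=7, q=3, x=5: outcomes B1=T, B2=E, B3=T, B5=T, B5=F, B6=F, B8=T
union over the pool: B1=T, B2=S, B2=E, B3=T, B5=T, B5=F, B6=F, B8=T, B8=F
uncovered (7 of 16): B1=F, B3=F, B4=T, B4=F, B6=T, B7=T, B7=F

Answer: 7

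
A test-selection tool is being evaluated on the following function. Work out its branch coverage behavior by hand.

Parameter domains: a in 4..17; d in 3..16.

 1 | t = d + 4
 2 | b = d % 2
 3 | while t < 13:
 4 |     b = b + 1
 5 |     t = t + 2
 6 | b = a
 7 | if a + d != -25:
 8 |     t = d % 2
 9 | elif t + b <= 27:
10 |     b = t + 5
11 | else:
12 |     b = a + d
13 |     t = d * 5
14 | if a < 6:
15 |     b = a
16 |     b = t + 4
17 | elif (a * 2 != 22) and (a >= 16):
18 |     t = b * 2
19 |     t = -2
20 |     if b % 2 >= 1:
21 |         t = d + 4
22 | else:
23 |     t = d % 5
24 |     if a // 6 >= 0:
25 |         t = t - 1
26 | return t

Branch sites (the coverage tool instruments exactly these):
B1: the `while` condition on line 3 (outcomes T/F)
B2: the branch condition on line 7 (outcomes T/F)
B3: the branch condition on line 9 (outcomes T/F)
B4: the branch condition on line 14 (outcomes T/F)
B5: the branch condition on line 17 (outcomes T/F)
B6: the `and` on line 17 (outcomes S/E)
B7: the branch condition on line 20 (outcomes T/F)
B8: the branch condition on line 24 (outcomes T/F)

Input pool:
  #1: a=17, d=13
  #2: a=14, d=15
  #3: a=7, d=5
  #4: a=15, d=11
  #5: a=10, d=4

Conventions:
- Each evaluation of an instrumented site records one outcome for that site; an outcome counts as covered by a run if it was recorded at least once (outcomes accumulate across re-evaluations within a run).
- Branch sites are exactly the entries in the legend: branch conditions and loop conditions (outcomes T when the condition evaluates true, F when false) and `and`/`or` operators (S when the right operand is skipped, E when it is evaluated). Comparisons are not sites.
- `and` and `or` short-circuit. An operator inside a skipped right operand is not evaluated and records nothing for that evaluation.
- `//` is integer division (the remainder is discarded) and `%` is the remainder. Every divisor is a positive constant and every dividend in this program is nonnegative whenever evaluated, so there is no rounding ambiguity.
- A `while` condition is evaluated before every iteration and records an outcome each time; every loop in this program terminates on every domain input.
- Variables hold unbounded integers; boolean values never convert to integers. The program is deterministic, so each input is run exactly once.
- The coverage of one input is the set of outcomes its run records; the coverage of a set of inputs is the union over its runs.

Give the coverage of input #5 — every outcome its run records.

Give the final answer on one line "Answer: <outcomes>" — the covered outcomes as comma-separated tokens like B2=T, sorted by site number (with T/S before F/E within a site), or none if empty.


Tracing the run of input #5 (a=10, d=4):
  B1->T, B1->T, B1->T, B1->F, B2->T, B4->F, B6->E, B5->F, B8->T
collecting distinct outcomes: B1=T, B1=F, B2=T, B4=F, B5=F, B6=E, B8=T
Answer: B1=T, B1=F, B2=T, B4=F, B5=F, B6=E, B8=T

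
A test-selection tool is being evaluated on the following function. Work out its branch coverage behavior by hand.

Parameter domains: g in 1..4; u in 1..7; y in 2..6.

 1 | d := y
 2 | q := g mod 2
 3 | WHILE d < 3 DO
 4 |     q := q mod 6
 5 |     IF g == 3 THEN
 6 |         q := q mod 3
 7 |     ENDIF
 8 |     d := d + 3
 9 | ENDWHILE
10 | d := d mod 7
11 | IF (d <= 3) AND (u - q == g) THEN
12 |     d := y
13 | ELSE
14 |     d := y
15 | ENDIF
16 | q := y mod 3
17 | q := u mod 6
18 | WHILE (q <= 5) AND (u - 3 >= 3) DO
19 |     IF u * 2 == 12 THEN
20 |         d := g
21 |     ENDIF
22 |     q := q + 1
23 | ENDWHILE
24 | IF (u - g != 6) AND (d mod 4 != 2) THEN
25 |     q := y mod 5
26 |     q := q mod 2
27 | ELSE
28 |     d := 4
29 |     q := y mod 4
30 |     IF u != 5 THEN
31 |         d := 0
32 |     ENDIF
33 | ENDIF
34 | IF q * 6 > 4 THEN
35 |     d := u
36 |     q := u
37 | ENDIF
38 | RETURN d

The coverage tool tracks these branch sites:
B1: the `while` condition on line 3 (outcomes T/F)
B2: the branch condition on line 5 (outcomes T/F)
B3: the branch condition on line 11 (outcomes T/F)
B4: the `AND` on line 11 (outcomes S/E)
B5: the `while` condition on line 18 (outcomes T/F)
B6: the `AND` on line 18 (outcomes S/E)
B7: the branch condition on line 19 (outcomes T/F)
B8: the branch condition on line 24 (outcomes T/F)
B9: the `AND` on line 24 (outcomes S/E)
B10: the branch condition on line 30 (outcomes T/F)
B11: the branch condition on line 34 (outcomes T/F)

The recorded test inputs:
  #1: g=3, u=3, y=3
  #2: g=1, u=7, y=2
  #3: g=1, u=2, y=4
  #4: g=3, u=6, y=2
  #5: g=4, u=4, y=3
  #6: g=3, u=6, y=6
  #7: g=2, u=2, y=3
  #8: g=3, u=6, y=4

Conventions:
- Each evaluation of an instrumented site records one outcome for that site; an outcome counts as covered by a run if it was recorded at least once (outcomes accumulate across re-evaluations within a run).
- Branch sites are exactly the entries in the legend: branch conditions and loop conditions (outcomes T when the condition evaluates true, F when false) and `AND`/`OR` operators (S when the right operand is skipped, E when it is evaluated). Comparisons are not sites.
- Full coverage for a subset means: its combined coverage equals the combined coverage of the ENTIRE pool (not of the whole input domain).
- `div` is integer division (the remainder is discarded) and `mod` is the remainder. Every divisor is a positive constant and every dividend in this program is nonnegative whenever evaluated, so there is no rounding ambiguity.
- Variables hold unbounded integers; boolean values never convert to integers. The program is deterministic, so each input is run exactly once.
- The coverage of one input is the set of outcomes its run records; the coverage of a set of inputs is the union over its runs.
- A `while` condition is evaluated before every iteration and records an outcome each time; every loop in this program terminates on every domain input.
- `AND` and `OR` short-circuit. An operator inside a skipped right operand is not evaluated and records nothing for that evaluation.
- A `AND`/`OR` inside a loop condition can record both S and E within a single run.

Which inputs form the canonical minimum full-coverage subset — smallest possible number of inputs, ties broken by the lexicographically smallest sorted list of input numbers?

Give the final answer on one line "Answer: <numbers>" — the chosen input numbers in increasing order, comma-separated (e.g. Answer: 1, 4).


test 1 (g=3, u=3, y=3) fires B1->F, B4->E, B3->F, B6->E, B5->F, B9->E, B8->T, B11->T; hits B1=F, B3=F, B4=E, B5=F, B6=E, B8=T, B9=E, B11=T
test 2 (g=1, u=7, y=2) fires B1->T, B2->F, B1->F, B4->S, B3->F, B6->E, B5->T, B7->F, B6->E, B5->T, B7->F, B6->E, B5->T, B7->F, ...; hits B1=T, B1=F, B2=F, B3=F, B4=S, B5=T, B5=F, B6=S, B6=E, B7=F, B8=F, B9=S, B10=T, B11=T
test 3 (g=1, u=2, y=4) fires B1->F, B4->S, B3->F, B6->E, B5->F, B9->E, B8->T, B11->F; hits B1=F, B3=F, B4=S, B5=F, B6=E, B8=T, B9=E, B11=F
test 4 (g=3, u=6, y=2) fires B1->T, B2->T, B1->F, B4->S, B3->F, B6->E, B5->T, B7->T, B6->E, B5->T, B7->T, B6->E, B5->T, B7->T, ...; hits B1=T, B1=F, B2=T, B3=F, B4=S, B5=T, B5=F, B6=S, B6=E, B7=T, B8=T, B9=E, B11=F
test 5 (g=4, u=4, y=3) fires B1->F, B4->E, B3->T, B6->E, B5->F, B9->E, B8->T, B11->T; hits B1=F, B3=T, B4=E, B5=F, B6=E, B8=T, B9=E, B11=T
test 6 (g=3, u=6, y=6) fires B1->F, B4->S, B3->F, B6->E, B5->T, B7->T, B6->E, B5->T, B7->T, B6->E, B5->T, B7->T, B6->E, B5->T, ...; hits B1=F, B3=F, B4=S, B5=T, B5=F, B6=S, B6=E, B7=T, B8=T, B9=E, B11=T
test 7 (g=2, u=2, y=3) fires B1->F, B4->E, B3->T, B6->E, B5->F, B9->E, B8->T, B11->T; hits B1=F, B3=T, B4=E, B5=F, B6=E, B8=T, B9=E, B11=T
test 8 (g=3, u=6, y=4) fires B1->F, B4->S, B3->F, B6->E, B5->T, B7->T, B6->E, B5->T, B7->T, B6->E, B5->T, B7->T, B6->E, B5->T, ...; hits B1=F, B3=F, B4=S, B5=T, B5=F, B6=S, B6=E, B7=T, B8=T, B9=E, B11=F
pool-wide coverage (21 outcomes): B1=T, B1=F, B2=T, B2=F, B3=T, B3=F, B4=S, B4=E, B5=T, B5=F, B6=S, B6=E, B7=T, B7=F, B8=T, B8=F, B9=S, B9=E, B10=T, B11=T, B11=F
checked all size-1 subsets: none covers 21 outcomes (max 14/21)
checked all size-2 subsets: none covers 21 outcomes (max 19/21)
inputs {2, 4, 5} (size 3) cover everything; no size-3 subset with a lexicographically smaller index list covers all 21
Answer: 2, 4, 5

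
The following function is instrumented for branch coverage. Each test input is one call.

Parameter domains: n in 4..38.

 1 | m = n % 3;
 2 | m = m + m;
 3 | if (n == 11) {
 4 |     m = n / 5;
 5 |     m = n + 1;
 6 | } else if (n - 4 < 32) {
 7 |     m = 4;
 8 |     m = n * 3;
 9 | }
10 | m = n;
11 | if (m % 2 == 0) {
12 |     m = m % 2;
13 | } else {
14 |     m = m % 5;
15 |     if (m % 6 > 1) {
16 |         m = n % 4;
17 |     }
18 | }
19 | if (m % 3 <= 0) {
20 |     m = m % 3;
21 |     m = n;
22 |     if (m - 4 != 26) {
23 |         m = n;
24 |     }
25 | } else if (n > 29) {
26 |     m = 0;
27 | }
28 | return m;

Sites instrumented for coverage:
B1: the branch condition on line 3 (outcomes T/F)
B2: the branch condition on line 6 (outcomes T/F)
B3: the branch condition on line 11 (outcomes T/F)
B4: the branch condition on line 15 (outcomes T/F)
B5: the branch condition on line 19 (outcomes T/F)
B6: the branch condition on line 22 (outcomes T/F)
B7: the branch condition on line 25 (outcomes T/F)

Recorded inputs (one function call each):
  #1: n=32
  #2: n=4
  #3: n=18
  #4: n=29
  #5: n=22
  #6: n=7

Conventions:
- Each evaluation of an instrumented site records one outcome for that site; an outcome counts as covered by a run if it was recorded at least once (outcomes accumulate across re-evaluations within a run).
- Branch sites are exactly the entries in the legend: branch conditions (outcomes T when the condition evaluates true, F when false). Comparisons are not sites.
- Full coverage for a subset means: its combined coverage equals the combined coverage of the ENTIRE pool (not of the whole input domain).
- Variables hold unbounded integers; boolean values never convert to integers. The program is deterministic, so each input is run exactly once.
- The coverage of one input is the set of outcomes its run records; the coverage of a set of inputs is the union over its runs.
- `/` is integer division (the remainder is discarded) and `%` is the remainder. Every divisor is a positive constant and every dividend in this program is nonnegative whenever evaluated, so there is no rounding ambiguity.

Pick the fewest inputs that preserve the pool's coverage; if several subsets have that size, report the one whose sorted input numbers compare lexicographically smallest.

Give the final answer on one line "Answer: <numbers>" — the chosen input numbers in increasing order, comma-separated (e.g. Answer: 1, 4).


test 1 (n=32) fires B1->F, B2->T, B3->T, B5->T, B6->T; hits B1=F, B2=T, B3=T, B5=T, B6=T
test 2 (n=4) fires B1->F, B2->T, B3->T, B5->T, B6->T; hits B1=F, B2=T, B3=T, B5=T, B6=T
test 3 (n=18) fires B1->F, B2->T, B3->T, B5->T, B6->T; hits B1=F, B2=T, B3=T, B5=T, B6=T
test 4 (n=29) fires B1->F, B2->T, B3->F, B4->T, B5->F, B7->F; hits B1=F, B2=T, B3=F, B4=T, B5=F, B7=F
test 5 (n=22) fires B1->F, B2->T, B3->T, B5->T, B6->T; hits B1=F, B2=T, B3=T, B5=T, B6=T
test 6 (n=7) fires B1->F, B2->T, B3->F, B4->T, B5->T, B6->T; hits B1=F, B2=T, B3=F, B4=T, B5=T, B6=T
together the pool reaches 9 outcomes: B1=F, B2=T, B3=T, B3=F, B4=T, B5=T, B5=F, B6=T, B7=F
every size-1 subset falls short of the 9 outcomes (best: 6/9)
size 2: inputs {1, 4} cover all 9 outcomes, and no lexicographically smaller subset of this size does
Answer: 1, 4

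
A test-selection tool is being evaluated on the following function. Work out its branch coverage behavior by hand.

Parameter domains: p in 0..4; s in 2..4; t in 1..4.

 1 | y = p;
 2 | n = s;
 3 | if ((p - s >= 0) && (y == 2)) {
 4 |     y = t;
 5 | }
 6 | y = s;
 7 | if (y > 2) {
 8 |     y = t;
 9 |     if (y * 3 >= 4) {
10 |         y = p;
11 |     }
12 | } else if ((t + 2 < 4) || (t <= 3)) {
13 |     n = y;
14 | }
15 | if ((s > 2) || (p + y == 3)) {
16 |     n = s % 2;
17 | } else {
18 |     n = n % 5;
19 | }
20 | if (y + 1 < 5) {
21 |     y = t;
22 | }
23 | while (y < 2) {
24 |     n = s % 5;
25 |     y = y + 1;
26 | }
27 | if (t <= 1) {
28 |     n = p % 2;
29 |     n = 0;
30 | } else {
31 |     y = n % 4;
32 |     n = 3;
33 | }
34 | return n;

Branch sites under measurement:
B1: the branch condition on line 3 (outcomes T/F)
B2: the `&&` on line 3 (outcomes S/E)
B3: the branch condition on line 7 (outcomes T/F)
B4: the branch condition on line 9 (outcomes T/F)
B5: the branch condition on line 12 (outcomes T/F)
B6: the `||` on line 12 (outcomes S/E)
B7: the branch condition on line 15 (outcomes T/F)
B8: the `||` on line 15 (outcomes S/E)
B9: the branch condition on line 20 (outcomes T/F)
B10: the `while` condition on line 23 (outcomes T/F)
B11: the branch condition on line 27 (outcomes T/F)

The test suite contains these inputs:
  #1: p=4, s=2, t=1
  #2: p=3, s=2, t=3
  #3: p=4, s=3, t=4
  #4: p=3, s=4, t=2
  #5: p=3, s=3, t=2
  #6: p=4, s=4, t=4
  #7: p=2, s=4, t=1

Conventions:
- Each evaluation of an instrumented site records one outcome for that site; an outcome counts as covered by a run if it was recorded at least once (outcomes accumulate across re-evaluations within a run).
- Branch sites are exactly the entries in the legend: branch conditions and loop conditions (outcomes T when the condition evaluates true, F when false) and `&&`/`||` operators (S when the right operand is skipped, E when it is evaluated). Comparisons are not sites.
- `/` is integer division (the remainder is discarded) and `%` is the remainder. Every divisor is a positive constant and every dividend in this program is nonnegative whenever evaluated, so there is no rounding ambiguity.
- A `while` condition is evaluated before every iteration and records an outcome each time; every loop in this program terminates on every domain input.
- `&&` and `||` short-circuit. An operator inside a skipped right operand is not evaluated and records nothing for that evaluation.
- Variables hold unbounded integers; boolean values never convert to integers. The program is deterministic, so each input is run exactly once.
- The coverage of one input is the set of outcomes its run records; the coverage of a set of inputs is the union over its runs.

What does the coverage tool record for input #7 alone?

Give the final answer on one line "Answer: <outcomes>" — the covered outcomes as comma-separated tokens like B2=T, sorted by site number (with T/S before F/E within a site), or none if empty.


Event log for input #7 (p=2, s=4, t=1):
  B2->S, B1->F, B3->T, B4->F, B8->S, B7->T, B9->T, B10->T, B10->F, B11->T
distinct outcomes covered: B1=F, B2=S, B3=T, B4=F, B7=T, B8=S, B9=T, B10=T, B10=F, B11=T
Answer: B1=F, B2=S, B3=T, B4=F, B7=T, B8=S, B9=T, B10=T, B10=F, B11=T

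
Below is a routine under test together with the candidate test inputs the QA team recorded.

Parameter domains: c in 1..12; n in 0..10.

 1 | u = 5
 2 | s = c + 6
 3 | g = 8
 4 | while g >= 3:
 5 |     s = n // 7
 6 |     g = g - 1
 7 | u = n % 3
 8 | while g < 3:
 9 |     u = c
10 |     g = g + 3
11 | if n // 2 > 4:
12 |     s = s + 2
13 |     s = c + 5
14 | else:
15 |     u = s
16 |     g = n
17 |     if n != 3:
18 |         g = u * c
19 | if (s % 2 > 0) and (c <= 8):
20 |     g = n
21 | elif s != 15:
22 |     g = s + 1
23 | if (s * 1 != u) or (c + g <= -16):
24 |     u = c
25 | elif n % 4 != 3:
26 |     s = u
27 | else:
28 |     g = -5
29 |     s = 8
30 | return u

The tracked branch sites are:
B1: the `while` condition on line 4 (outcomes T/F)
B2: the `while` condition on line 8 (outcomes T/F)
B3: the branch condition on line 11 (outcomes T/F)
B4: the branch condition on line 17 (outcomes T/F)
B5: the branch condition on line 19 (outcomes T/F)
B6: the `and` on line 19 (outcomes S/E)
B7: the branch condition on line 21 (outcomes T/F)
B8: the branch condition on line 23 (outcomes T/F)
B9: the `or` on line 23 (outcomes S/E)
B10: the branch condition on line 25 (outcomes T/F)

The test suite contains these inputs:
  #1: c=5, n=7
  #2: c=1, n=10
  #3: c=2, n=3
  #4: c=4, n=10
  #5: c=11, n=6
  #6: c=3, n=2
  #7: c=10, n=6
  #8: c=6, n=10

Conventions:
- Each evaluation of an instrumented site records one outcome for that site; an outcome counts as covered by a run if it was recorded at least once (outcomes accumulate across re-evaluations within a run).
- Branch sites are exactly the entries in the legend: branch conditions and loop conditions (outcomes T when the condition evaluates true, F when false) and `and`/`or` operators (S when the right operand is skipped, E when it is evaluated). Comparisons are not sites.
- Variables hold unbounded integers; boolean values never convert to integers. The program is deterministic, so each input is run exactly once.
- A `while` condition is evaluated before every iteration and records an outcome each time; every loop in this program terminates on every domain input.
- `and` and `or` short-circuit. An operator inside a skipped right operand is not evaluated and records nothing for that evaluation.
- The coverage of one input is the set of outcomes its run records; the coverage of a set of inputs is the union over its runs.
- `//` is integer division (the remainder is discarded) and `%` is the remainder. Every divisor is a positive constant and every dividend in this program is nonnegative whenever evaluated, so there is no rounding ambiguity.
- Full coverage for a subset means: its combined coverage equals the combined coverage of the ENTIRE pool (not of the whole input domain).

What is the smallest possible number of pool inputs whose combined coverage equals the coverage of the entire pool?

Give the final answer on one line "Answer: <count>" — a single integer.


#1 (c=5, n=7) -> B1->T, B1->T, B1->T, B1->T, B1->T, B1->T, B1->F, B2->T, B2->F, B3->F, B4->T, B6->E, B5->T, B9->E, ...; covered: B1=T, B1=F, B2=T, B2=F, B3=F, B4=T, B5=T, B6=E, B8=F, B9=E, B10=F
#2 (c=1, n=10) -> B1->T, B1->T, B1->T, B1->T, B1->T, B1->T, B1->F, B2->T, B2->F, B3->T, B6->S, B5->F, B7->T, B9->S, ...; covered: B1=T, B1=F, B2=T, B2=F, B3=T, B5=F, B6=S, B7=T, B8=T, B9=S
#3 (c=2, n=3) -> B1->T, B1->T, B1->T, B1->T, B1->T, B1->T, B1->F, B2->T, B2->F, B3->F, B4->F, B6->S, B5->F, B7->T, ...; covered: B1=T, B1=F, B2=T, B2=F, B3=F, B4=F, B5=F, B6=S, B7=T, B8=F, B9=E, B10=F
#4 (c=4, n=10) -> B1->T, B1->T, B1->T, B1->T, B1->T, B1->T, B1->F, B2->T, B2->F, B3->T, B6->E, B5->T, B9->S, B8->T; covered: B1=T, B1=F, B2=T, B2=F, B3=T, B5=T, B6=E, B8=T, B9=S
#5 (c=11, n=6) -> B1->T, B1->T, B1->T, B1->T, B1->T, B1->T, B1->F, B2->T, B2->F, B3->F, B4->T, B6->S, B5->F, B7->T, ...; covered: B1=T, B1=F, B2=T, B2=F, B3=F, B4=T, B5=F, B6=S, B7=T, B8=F, B9=E, B10=T
#6 (c=3, n=2) -> B1->T, B1->T, B1->T, B1->T, B1->T, B1->T, B1->F, B2->T, B2->F, B3->F, B4->T, B6->S, B5->F, B7->T, ...; covered: B1=T, B1=F, B2=T, B2=F, B3=F, B4=T, B5=F, B6=S, B7=T, B8=F, B9=E, B10=T
#7 (c=10, n=6) -> B1->T, B1->T, B1->T, B1->T, B1->T, B1->T, B1->F, B2->T, B2->F, B3->F, B4->T, B6->S, B5->F, B7->T, ...; covered: B1=T, B1=F, B2=T, B2=F, B3=F, B4=T, B5=F, B6=S, B7=T, B8=F, B9=E, B10=T
#8 (c=6, n=10) -> B1->T, B1->T, B1->T, B1->T, B1->T, B1->T, B1->F, B2->T, B2->F, B3->T, B6->E, B5->T, B9->S, B8->T; covered: B1=T, B1=F, B2=T, B2=F, B3=T, B5=T, B6=E, B8=T, B9=S
together the pool reaches 19 outcomes: B1=T, B1=F, B2=T, B2=F, B3=T, B3=F, B4=T, B4=F, B5=T, B5=F, B6=S, B6=E, B7=T, B8=T, B8=F, B9=S, B9=E, B10=T, B10=F
no size-1 subset reaches all 19 outcomes (best union: 12/19)
no size-2 subset reaches all 19 outcomes (best union: 17/19)
size 3: inputs {3, 4, 5} cover all 19 outcomes, and no lexicographically smaller subset of this size does
Answer: 3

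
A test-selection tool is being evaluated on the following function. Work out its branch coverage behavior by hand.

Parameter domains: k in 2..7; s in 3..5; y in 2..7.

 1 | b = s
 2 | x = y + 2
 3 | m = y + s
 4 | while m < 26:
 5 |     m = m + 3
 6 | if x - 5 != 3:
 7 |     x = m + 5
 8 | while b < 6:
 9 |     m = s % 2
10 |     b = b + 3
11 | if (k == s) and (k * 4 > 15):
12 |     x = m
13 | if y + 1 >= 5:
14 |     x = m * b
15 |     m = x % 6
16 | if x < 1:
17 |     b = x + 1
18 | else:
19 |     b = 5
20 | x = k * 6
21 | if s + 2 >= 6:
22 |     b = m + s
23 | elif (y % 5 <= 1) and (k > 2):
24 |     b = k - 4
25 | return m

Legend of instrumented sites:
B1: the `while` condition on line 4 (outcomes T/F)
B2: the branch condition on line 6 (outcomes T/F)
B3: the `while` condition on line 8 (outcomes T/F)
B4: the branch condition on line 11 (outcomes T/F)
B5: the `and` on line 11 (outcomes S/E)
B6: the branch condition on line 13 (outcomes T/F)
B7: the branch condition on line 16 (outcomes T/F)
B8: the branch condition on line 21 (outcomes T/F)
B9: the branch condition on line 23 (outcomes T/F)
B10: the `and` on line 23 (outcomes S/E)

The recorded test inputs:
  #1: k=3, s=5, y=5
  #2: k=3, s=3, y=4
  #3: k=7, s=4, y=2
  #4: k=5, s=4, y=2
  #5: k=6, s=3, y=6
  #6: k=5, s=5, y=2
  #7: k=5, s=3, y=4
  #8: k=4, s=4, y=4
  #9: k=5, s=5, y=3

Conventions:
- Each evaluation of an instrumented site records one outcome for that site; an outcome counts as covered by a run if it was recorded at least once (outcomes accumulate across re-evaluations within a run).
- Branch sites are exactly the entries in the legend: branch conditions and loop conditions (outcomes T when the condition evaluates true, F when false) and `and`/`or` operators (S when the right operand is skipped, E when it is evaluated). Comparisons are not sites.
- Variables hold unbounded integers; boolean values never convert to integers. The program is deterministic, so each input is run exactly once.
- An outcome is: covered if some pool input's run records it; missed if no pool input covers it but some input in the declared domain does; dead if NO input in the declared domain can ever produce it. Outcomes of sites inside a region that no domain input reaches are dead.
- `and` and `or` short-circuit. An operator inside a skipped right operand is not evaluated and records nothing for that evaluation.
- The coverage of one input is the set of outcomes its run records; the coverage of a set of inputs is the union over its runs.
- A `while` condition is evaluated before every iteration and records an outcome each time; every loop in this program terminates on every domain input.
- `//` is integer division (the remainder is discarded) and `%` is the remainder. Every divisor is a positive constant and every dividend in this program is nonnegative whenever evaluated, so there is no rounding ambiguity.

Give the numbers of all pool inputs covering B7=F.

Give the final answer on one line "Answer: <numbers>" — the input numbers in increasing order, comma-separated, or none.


input #1 (k=3, s=5, y=5): hits B7=F
input #2 (k=3, s=3, y=4): hits B7=F
input #3 (k=7, s=4, y=2): hits B7=F
input #4 (k=5, s=4, y=2): hits B7=F
input #5 (k=6, s=3, y=6): hits B7=F
input #6 (k=5, s=5, y=2): hits B7=F
input #7 (k=5, s=3, y=4): hits B7=F
input #8 (k=4, s=4, y=4): never hits B7=F
input #9 (k=5, s=5, y=3): hits B7=F
Answer: 1, 2, 3, 4, 5, 6, 7, 9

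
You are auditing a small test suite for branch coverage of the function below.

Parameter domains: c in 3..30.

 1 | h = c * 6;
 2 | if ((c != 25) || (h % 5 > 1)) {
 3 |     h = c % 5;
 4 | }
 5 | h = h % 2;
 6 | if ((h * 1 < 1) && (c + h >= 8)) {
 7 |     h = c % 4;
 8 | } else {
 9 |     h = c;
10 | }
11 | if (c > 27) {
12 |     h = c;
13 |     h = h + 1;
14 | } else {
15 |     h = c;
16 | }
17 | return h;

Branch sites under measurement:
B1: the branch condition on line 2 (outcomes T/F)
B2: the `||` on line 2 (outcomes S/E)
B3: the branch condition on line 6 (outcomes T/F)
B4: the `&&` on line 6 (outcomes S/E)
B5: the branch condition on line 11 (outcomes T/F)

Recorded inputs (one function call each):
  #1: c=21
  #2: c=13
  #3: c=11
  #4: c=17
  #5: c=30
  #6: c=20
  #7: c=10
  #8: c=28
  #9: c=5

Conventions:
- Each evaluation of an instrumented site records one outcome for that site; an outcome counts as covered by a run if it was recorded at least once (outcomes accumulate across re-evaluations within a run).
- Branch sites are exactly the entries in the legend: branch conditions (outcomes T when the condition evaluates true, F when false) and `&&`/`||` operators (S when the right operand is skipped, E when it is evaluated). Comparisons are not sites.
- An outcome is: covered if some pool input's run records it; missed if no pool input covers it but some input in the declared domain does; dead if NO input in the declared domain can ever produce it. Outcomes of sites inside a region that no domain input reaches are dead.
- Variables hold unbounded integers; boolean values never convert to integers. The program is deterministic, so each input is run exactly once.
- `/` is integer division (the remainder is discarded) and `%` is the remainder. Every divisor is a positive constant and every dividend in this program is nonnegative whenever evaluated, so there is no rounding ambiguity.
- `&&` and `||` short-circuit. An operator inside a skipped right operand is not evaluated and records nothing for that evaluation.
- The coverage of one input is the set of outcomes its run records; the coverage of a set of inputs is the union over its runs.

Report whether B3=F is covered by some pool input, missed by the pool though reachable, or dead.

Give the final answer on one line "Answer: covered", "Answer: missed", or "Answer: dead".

B3=F is recorded by pool input(s) 1, 2, 3, 8, 9 -> covered

Answer: covered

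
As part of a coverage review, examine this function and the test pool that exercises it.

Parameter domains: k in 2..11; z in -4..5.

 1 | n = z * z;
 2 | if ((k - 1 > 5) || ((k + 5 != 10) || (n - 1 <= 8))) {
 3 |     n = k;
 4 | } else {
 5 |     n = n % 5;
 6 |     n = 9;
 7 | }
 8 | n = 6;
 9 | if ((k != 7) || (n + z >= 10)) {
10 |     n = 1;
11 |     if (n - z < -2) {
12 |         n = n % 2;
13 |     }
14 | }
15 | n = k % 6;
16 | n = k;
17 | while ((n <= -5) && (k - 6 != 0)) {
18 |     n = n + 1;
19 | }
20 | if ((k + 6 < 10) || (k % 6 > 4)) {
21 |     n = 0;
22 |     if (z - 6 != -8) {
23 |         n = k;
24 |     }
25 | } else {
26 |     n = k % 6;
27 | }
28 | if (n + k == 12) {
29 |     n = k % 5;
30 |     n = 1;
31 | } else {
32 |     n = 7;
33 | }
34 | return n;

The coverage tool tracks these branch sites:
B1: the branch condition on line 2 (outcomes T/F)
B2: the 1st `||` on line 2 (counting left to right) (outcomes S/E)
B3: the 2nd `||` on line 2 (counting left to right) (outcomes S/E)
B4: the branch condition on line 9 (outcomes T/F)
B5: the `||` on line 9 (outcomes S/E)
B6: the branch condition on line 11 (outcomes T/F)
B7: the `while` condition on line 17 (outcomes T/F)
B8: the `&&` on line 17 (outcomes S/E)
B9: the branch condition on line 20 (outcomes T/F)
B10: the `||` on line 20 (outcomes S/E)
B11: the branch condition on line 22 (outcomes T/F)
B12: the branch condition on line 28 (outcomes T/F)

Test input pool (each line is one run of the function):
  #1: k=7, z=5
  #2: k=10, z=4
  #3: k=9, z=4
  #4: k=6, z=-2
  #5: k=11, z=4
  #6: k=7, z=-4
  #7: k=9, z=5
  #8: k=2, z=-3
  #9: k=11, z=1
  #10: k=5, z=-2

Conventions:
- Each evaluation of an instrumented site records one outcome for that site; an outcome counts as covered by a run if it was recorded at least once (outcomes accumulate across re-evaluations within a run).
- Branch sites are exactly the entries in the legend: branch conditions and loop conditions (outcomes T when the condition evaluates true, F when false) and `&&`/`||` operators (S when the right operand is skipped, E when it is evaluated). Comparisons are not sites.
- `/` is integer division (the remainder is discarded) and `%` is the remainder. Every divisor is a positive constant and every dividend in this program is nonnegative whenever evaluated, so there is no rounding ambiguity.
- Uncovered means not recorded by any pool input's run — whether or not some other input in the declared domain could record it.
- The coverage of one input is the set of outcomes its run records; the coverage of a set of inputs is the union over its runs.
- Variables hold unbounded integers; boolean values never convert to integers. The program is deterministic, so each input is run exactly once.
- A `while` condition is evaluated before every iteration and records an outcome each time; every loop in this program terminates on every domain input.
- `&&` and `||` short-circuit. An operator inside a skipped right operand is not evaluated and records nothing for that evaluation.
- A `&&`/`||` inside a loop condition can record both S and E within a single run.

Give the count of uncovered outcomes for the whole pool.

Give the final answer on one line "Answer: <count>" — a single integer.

run #1 (k=7, z=5) records B1=T, B2=S, B4=T, B5=E, B6=T, B7=F, B8=S, B9=F, B10=E, B12=F
run #2 (k=10, z=4) records B1=T, B2=S, B4=T, B5=S, B6=T, B7=F, B8=S, B9=F, B10=E, B12=F
run #3 (k=9, z=4) records B1=T, B2=S, B4=T, B5=S, B6=T, B7=F, B8=S, B9=F, B10=E, B12=T
run #4 (k=6, z=-2) records B1=T, B2=E, B3=S, B4=T, B5=S, B6=F, B7=F, B8=S, B9=F, B10=E, B12=F
run #5 (k=11, z=4) records B1=T, B2=S, B4=T, B5=S, B6=T, B7=F, B8=S, B9=T, B10=E, B11=T, B12=F
run #6 (k=7, z=-4) records B1=T, B2=S, B4=F, B5=E, B7=F, B8=S, B9=F, B10=E, B12=F
run #7 (k=9, z=5) records B1=T, B2=S, B4=T, B5=S, B6=T, B7=F, B8=S, B9=F, B10=E, B12=T
run #8 (k=2, z=-3) records B1=T, B2=E, B3=S, B4=T, B5=S, B6=F, B7=F, B8=S, B9=T, B10=S, B11=T, B12=F
run #9 (k=11, z=1) records B1=T, B2=S, B4=T, B5=S, B6=F, B7=F, B8=S, B9=T, B10=E, B11=T, B12=F
run #10 (k=5, z=-2) records B1=T, B2=E, B3=E, B4=T, B5=S, B6=F, B7=F, B8=S, B9=T, B10=E, B11=F, B12=F
union over the pool: B1=T, B2=S, B2=E, B3=S, B3=E, B4=T, B4=F, B5=S, B5=E, B6=T, B6=F, B7=F, B8=S, B9=T, B9=F, B10=S, B10=E, B11=T, B11=F, B12=T, B12=F
uncovered (3 of 24): B1=F, B7=T, B8=E

Answer: 3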